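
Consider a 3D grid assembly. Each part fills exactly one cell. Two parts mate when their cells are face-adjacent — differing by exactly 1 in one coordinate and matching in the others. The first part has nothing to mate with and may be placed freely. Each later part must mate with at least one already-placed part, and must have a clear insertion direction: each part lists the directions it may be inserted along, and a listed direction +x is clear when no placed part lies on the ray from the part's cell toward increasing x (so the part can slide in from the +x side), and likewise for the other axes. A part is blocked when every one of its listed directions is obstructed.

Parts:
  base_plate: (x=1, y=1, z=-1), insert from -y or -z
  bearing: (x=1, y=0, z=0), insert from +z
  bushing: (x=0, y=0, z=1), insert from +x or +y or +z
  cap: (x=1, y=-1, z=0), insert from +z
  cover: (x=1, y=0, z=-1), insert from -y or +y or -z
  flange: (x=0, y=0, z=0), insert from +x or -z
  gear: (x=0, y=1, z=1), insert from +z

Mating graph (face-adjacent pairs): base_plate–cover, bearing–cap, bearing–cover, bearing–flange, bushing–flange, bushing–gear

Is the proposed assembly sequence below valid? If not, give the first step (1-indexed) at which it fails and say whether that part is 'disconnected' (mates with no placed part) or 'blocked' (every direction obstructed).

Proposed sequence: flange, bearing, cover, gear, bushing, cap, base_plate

1. flange@(0, 0, 0) [+x clear] — {flange}
2. bearing@(1, 0, 0) [+z clear] — {bearing, flange}
3. cover@(1, 0, -1) [-y clear] — {bearing, cover, flange}
4. gear@(0, 1, 1) — no placed neighbour ⇒ disconnected

Invalid at step 4 (disconnected)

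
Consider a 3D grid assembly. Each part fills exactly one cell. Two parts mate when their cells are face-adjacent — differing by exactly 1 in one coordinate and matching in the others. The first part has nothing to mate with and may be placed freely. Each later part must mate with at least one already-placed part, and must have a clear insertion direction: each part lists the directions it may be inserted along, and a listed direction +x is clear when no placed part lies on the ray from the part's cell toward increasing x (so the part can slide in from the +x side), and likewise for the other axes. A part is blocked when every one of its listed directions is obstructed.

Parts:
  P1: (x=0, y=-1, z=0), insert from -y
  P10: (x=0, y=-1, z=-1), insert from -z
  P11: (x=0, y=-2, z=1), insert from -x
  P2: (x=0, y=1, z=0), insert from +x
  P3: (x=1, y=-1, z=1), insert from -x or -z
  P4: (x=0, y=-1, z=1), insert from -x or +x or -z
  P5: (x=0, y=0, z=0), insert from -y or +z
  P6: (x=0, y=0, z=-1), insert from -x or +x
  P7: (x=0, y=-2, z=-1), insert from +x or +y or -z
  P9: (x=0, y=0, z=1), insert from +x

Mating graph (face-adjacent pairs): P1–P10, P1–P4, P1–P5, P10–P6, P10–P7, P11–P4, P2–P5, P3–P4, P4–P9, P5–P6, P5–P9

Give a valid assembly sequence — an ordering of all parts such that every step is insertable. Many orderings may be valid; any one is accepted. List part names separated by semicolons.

P3; P4; P1; P5; P6; P2; P9; P10; P7; P11

1. P3@(1, -1, 1) [-x clear] — {P3}
2. P4@(0, -1, 1) [-x clear] — {P3, P4}
3. P1@(0, -1, 0) [-y clear] — {P1, P3, P4}
4. P5@(0, 0, 0) [+z clear] — {P1, P3, P4, P5}
5. P6@(0, 0, -1) [-x clear] — {P1, P3, P4, P5, P6}
6. P2@(0, 1, 0) [+x clear] — {P1, P2, P3, P4, P5, P6}
7. P9@(0, 0, 1) [+x clear] — {P1, P2, P3, P4, P5, P6, P9}
8. P10@(0, -1, -1) [-z clear] — {P1, P10, P2, P3, P4, P5, P6, P9}
9. P7@(0, -2, -1) [+x clear] — {P1, P10, P2, P3, P4, P5, P6, P7, P9}
10. P11@(0, -2, 1) [-x clear] — {P1, P10, P11, P2, P3, P4, P5, P6, P7, P9}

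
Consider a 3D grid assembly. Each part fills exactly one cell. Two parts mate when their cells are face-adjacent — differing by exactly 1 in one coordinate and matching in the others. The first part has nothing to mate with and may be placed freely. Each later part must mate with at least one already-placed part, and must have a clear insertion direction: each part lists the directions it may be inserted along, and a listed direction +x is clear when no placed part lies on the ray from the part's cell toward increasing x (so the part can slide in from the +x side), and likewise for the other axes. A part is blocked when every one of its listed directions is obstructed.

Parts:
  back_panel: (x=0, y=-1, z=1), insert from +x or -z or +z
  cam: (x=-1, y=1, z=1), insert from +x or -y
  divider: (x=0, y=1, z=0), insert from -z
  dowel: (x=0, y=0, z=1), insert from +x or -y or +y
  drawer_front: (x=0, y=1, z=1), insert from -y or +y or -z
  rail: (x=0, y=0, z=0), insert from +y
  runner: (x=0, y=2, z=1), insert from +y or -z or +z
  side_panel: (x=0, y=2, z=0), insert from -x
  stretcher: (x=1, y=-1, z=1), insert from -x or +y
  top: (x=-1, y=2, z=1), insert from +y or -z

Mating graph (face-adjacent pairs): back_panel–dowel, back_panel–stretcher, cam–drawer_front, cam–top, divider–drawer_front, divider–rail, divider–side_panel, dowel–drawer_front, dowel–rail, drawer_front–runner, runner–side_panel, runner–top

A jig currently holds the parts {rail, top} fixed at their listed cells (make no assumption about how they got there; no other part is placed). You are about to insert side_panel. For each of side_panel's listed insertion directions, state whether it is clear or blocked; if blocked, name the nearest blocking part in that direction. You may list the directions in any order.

-x: ray from side_panel(0, 2, 0) has no placed part ⇒ clear

-x: clear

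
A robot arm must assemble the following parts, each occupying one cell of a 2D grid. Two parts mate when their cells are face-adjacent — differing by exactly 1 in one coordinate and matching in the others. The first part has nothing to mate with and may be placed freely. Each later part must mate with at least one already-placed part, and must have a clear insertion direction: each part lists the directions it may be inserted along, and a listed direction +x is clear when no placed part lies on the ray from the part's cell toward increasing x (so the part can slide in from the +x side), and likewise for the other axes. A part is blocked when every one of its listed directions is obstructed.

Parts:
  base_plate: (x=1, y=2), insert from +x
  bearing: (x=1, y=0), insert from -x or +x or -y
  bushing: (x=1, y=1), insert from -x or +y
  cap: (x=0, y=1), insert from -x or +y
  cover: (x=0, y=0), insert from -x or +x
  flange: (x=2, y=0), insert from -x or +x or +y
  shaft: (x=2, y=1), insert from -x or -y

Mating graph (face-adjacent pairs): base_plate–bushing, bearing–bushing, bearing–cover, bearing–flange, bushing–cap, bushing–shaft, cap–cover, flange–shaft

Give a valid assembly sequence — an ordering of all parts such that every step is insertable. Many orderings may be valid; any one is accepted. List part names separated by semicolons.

1. bushing@(1, 1) [-x clear] — {bushing}
2. shaft@(2, 1) [-y clear] — {bushing, shaft}
3. bearing@(1, 0) [-x clear] — {bearing, bushing, shaft}
4. cover@(0, 0) [-x clear] — {bearing, bushing, cover, shaft}
5. base_plate@(1, 2) [+x clear] — {base_plate, bearing, bushing, cover, shaft}
6. cap@(0, 1) [-x clear] — {base_plate, bearing, bushing, cap, cover, shaft}
7. flange@(2, 0) [+x clear] — {base_plate, bearing, bushing, cap, cover, flange, shaft}

bushing; shaft; bearing; cover; base_plate; cap; flange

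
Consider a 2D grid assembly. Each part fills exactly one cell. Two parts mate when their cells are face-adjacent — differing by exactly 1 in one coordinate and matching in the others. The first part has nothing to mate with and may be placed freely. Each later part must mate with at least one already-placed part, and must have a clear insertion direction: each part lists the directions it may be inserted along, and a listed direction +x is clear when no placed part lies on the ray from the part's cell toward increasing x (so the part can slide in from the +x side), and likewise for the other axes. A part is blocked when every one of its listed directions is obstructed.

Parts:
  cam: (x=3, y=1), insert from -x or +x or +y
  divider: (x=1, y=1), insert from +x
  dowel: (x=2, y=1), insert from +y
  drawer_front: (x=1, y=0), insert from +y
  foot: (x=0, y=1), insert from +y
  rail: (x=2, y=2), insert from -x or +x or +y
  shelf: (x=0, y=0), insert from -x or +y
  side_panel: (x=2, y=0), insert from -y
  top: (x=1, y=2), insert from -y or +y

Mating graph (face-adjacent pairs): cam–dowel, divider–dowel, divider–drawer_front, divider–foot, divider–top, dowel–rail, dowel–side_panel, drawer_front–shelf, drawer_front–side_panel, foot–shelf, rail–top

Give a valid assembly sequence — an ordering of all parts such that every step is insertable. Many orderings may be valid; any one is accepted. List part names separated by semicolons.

foot; shelf; drawer_front; divider; dowel; rail; cam; top; side_panel

1. foot@(0, 1) [+y clear] — {foot}
2. shelf@(0, 0) [-x clear] — {foot, shelf}
3. drawer_front@(1, 0) [+y clear] — {drawer_front, foot, shelf}
4. divider@(1, 1) [+x clear] — {divider, drawer_front, foot, shelf}
5. dowel@(2, 1) [+y clear] — {divider, dowel, drawer_front, foot, shelf}
6. rail@(2, 2) [-x clear] — {divider, dowel, drawer_front, foot, rail, shelf}
7. cam@(3, 1) [+x clear] — {cam, divider, dowel, drawer_front, foot, rail, shelf}
8. top@(1, 2) [+y clear] — {cam, divider, dowel, drawer_front, foot, rail, shelf, top}
9. side_panel@(2, 0) [-y clear] — {cam, divider, dowel, drawer_front, foot, rail, shelf, side_panel, top}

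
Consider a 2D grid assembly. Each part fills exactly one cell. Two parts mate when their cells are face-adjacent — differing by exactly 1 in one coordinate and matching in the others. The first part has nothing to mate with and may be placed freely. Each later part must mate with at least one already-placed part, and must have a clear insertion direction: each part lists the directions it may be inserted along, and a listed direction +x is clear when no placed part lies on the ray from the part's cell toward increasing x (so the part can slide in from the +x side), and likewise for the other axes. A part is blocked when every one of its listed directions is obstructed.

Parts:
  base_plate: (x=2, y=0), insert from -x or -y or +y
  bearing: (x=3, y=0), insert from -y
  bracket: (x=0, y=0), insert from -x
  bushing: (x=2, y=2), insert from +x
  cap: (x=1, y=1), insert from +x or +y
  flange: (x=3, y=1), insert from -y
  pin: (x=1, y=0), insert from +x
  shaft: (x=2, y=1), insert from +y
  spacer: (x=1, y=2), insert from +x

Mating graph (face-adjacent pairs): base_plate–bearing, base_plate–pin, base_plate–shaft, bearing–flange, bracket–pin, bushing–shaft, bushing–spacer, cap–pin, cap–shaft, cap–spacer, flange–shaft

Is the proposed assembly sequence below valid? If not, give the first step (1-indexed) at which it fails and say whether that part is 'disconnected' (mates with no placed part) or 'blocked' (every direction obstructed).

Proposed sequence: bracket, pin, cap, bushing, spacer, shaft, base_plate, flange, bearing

Invalid at step 4 (disconnected)

1. bracket@(0, 0) [-x clear] — {bracket}
2. pin@(1, 0) [+x clear] — {bracket, pin}
3. cap@(1, 1) [+x clear] — {bracket, cap, pin}
4. bushing@(2, 2) — no placed neighbour ⇒ disconnected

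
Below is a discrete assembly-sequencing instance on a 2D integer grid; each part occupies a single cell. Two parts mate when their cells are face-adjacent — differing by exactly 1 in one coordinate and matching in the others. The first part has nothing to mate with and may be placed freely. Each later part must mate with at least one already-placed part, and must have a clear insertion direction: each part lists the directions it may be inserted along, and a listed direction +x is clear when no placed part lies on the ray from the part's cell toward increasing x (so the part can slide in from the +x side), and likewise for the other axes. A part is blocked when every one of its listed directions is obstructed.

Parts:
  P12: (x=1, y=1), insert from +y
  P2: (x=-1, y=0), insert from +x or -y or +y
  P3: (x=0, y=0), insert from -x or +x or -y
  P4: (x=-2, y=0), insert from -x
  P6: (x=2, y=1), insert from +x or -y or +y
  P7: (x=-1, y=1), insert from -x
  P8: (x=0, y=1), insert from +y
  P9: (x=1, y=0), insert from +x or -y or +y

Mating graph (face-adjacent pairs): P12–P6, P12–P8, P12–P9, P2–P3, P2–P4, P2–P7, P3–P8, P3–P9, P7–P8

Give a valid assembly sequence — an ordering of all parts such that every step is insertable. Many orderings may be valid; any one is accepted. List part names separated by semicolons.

P8; P12; P9; P3; P7; P6; P2; P4

1. P8@(0, 1) [+y clear] — {P8}
2. P12@(1, 1) [+y clear] — {P12, P8}
3. P9@(1, 0) [+x clear] — {P12, P8, P9}
4. P3@(0, 0) [-x clear] — {P12, P3, P8, P9}
5. P7@(-1, 1) [-x clear] — {P12, P3, P7, P8, P9}
6. P6@(2, 1) [+x clear] — {P12, P3, P6, P7, P8, P9}
7. P2@(-1, 0) [-y clear] — {P12, P2, P3, P6, P7, P8, P9}
8. P4@(-2, 0) [-x clear] — {P12, P2, P3, P4, P6, P7, P8, P9}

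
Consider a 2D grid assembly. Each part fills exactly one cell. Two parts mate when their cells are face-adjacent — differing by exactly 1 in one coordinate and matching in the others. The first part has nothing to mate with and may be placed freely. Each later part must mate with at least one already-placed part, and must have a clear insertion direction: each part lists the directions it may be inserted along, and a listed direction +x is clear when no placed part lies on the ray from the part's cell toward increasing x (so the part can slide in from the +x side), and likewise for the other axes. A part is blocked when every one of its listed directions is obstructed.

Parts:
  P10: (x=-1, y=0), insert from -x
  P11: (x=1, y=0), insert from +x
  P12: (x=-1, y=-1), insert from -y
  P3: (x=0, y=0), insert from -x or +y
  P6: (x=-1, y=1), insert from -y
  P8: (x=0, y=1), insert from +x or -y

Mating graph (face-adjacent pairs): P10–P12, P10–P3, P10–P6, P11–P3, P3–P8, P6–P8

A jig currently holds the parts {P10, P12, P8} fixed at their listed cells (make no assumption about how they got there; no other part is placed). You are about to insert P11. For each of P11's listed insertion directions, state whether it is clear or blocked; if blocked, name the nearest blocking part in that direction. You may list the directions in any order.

+x: clear

+x: ray from P11(1, 0) has no placed part ⇒ clear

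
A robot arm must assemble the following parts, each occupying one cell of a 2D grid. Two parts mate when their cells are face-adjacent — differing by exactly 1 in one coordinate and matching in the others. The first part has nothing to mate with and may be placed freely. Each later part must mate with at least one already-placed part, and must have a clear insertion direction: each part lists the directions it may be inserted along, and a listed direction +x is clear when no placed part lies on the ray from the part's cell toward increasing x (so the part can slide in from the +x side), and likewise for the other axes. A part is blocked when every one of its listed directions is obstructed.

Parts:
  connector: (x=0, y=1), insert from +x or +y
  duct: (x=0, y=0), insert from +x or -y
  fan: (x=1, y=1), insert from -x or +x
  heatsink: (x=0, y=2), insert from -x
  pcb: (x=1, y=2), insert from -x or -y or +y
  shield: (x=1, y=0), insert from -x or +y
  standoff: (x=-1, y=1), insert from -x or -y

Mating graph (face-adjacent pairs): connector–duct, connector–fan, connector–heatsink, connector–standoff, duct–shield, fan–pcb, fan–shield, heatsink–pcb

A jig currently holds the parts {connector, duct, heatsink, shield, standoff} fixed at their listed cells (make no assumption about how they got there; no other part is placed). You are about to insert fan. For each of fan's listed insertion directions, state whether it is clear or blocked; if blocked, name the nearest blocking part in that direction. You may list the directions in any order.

+x: clear; -x: blocked by connector

-x: nearest on ray is connector@(0, 1) ⇒ blocked
+x: ray from fan(1, 1) has no placed part ⇒ clear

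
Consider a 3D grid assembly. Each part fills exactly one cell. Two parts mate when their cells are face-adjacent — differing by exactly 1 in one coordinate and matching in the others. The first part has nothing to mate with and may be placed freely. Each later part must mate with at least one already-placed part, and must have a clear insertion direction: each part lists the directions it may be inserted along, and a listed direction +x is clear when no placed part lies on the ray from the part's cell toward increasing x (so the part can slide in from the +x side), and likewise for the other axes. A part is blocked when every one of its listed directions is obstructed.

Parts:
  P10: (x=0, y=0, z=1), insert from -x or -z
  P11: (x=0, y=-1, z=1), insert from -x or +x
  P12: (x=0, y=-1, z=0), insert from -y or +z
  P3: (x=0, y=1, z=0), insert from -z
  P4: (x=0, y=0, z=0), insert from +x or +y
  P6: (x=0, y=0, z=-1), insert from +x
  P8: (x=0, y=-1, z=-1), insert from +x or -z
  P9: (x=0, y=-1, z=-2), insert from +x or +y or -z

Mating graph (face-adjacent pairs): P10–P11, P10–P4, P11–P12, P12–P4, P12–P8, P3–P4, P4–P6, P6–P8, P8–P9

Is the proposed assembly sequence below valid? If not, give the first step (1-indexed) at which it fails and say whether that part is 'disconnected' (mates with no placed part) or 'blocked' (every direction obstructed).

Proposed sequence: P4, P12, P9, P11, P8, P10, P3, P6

Invalid at step 3 (disconnected)

1. P4@(0, 0, 0) [+x clear] — {P4}
2. P12@(0, -1, 0) [-y clear] — {P12, P4}
3. P9@(0, -1, -2) — no placed neighbour ⇒ disconnected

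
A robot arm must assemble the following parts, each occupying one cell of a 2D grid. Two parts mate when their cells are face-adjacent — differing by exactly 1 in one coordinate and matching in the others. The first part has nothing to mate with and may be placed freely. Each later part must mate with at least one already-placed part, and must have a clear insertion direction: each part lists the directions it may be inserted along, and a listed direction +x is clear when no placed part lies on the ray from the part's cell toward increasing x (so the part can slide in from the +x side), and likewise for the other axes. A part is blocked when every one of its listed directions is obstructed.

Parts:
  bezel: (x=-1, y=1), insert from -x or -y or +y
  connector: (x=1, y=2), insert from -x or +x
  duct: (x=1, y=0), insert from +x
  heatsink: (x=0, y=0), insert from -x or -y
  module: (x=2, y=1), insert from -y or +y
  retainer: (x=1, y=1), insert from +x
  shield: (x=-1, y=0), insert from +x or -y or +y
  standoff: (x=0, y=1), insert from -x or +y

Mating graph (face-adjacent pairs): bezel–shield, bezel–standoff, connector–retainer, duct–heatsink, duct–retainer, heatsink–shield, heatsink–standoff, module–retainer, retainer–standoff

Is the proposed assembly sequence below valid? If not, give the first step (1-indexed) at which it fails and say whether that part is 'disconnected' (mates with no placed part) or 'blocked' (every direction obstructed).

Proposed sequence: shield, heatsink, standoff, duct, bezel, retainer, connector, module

Valid

1. shield@(-1, 0) [+x clear] — {shield}
2. heatsink@(0, 0) [-y clear] — {heatsink, shield}
3. standoff@(0, 1) [-x clear] — {heatsink, shield, standoff}
4. duct@(1, 0) [+x clear] — {duct, heatsink, shield, standoff}
5. bezel@(-1, 1) [-x clear] — {bezel, duct, heatsink, shield, standoff}
6. retainer@(1, 1) [+x clear] — {bezel, duct, heatsink, retainer, shield, standoff}
7. connector@(1, 2) [-x clear] — {bezel, connector, duct, heatsink, retainer, shield, standoff}
8. module@(2, 1) [-y clear] — {bezel, connector, duct, heatsink, module, retainer, shield, standoff}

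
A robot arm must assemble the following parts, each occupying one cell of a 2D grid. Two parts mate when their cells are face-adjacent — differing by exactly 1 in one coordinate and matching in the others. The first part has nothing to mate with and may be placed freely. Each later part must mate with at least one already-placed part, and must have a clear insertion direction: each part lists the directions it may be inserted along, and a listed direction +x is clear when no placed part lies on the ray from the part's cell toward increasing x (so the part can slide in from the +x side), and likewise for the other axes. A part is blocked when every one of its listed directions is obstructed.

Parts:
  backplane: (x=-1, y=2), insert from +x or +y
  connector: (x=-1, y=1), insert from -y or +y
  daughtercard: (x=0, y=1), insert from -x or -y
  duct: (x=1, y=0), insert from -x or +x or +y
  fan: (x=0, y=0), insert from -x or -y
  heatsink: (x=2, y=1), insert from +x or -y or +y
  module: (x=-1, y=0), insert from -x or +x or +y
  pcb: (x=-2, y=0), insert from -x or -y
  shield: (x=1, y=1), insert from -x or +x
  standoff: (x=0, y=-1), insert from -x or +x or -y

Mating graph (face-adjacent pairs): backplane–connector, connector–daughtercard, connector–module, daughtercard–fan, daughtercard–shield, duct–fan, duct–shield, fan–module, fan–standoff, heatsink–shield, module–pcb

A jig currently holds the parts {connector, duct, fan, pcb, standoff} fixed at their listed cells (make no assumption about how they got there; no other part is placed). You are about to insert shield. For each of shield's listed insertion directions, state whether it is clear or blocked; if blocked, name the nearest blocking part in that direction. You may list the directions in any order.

-x: nearest on ray is connector@(-1, 1) ⇒ blocked
+x: ray from shield(1, 1) has no placed part ⇒ clear

+x: clear; -x: blocked by connector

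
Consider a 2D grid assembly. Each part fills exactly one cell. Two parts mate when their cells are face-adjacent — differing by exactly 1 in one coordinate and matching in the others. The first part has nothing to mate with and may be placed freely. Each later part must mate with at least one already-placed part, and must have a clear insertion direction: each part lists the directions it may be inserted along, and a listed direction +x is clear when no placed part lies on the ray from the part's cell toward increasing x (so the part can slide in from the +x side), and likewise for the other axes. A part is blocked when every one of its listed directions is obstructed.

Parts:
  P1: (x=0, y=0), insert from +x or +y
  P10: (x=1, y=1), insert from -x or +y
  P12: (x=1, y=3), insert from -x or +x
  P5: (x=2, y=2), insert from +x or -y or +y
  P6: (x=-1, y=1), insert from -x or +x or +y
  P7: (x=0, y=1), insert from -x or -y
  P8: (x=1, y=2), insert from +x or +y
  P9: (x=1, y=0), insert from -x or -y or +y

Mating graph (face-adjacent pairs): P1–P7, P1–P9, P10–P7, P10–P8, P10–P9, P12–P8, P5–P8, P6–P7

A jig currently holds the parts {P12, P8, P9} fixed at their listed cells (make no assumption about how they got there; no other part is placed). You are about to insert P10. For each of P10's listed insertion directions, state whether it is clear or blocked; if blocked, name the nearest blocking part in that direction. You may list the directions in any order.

-x: ray from P10(1, 1) has no placed part ⇒ clear
+y: nearest on ray is P8@(1, 2) ⇒ blocked

+y: blocked by P8; -x: clear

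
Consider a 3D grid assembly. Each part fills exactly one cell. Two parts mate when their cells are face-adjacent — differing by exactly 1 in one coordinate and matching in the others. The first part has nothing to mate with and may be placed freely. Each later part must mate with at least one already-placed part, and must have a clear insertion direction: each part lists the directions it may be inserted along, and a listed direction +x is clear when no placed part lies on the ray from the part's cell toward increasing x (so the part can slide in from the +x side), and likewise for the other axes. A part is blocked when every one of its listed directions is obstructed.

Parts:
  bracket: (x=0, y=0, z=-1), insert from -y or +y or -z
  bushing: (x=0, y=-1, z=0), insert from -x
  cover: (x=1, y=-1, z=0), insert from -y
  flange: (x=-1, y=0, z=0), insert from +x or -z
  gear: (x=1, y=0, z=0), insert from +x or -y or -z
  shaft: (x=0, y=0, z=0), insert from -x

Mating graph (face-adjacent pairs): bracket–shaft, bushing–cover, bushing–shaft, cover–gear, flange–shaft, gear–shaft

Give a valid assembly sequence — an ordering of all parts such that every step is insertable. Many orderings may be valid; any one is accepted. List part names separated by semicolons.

bracket; shaft; gear; bushing; cover; flange

1. bracket@(0, 0, -1) [-y clear] — {bracket}
2. shaft@(0, 0, 0) [-x clear] — {bracket, shaft}
3. gear@(1, 0, 0) [+x clear] — {bracket, gear, shaft}
4. bushing@(0, -1, 0) [-x clear] — {bracket, bushing, gear, shaft}
5. cover@(1, -1, 0) [-y clear] — {bracket, bushing, cover, gear, shaft}
6. flange@(-1, 0, 0) [-z clear] — {bracket, bushing, cover, flange, gear, shaft}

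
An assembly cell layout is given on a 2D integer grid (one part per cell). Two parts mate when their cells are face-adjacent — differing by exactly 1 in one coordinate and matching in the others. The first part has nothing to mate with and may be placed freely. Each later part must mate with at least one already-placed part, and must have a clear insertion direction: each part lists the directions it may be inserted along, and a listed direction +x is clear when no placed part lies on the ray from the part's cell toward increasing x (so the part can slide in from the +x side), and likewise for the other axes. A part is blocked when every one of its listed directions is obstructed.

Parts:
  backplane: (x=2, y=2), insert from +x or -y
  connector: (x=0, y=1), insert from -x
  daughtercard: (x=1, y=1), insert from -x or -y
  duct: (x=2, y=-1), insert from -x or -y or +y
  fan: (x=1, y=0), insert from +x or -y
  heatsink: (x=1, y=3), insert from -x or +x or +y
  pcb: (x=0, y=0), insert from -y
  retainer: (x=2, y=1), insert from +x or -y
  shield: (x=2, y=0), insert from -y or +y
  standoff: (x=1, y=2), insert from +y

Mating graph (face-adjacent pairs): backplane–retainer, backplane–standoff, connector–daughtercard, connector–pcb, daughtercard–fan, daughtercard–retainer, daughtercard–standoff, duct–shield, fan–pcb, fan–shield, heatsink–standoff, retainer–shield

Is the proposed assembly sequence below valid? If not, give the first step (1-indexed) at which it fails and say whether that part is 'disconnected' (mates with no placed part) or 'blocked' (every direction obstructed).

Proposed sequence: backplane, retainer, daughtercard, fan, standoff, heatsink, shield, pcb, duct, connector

1. backplane@(2, 2) [+x clear] — {backplane}
2. retainer@(2, 1) [+x clear] — {backplane, retainer}
3. daughtercard@(1, 1) [-x clear] — {backplane, daughtercard, retainer}
4. fan@(1, 0) [+x clear] — {backplane, daughtercard, fan, retainer}
5. standoff@(1, 2) [+y clear] — {backplane, daughtercard, fan, retainer, standoff}
6. heatsink@(1, 3) [-x clear] — {backplane, daughtercard, fan, heatsink, retainer, standoff}
7. shield@(2, 0) [-y clear] — {backplane, daughtercard, fan, heatsink, retainer, shield, standoff}
8. pcb@(0, 0) [-y clear] — {backplane, daughtercard, fan, heatsink, pcb, retainer, shield, standoff}
9. duct@(2, -1) [-x clear] — {backplane, daughtercard, duct, fan, heatsink, pcb, retainer, shield, standoff}
10. connector@(0, 1) [-x clear] — {backplane, connector, daughtercard, duct, fan, heatsink, pcb, retainer, shield, standoff}

Valid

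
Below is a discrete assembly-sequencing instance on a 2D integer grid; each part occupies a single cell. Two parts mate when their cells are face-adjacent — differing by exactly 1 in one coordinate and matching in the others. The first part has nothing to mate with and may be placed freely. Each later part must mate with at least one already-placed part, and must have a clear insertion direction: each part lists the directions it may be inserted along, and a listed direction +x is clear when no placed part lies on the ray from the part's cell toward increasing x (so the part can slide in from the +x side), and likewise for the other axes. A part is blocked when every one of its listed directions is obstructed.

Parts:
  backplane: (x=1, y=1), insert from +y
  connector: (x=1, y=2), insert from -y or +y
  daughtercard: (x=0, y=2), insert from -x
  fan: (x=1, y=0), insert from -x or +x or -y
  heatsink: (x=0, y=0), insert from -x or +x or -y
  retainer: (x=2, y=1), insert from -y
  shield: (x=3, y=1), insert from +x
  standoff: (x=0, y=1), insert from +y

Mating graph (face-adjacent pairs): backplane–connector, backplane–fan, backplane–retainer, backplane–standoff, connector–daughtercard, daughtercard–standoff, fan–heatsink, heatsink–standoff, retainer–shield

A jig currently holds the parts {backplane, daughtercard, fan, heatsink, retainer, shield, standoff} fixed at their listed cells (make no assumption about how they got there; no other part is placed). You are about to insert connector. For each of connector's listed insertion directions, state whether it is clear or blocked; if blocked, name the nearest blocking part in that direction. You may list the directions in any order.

-y: nearest on ray is backplane@(1, 1) ⇒ blocked
+y: ray from connector(1, 2) has no placed part ⇒ clear

+y: clear; -y: blocked by backplane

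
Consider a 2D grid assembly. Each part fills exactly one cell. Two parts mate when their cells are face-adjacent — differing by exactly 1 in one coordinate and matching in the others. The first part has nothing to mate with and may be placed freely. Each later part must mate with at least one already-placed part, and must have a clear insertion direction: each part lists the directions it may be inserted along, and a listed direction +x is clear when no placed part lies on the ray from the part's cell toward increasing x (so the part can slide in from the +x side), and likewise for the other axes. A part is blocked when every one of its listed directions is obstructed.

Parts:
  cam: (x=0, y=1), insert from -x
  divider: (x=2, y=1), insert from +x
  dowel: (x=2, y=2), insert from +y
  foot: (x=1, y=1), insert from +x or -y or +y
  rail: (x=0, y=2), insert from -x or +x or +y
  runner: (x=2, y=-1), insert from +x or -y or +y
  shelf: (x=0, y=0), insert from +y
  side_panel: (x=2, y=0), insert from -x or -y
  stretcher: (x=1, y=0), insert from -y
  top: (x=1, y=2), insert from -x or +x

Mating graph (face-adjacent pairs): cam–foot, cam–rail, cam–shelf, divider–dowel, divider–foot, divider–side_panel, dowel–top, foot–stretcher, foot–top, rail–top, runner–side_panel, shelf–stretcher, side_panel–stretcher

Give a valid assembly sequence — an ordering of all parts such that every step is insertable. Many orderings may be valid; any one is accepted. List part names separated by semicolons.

foot; divider; stretcher; top; side_panel; dowel; runner; shelf; rail; cam

1. foot@(1, 1) [+x clear] — {foot}
2. divider@(2, 1) [+x clear] — {divider, foot}
3. stretcher@(1, 0) [-y clear] — {divider, foot, stretcher}
4. top@(1, 2) [-x clear] — {divider, foot, stretcher, top}
5. side_panel@(2, 0) [-y clear] — {divider, foot, side_panel, stretcher, top}
6. dowel@(2, 2) [+y clear] — {divider, dowel, foot, side_panel, stretcher, top}
7. runner@(2, -1) [+x clear] — {divider, dowel, foot, runner, side_panel, stretcher, top}
8. shelf@(0, 0) [+y clear] — {divider, dowel, foot, runner, shelf, side_panel, stretcher, top}
9. rail@(0, 2) [-x clear] — {divider, dowel, foot, rail, runner, shelf, side_panel, stretcher, top}
10. cam@(0, 1) [-x clear] — {cam, divider, dowel, foot, rail, runner, shelf, side_panel, stretcher, top}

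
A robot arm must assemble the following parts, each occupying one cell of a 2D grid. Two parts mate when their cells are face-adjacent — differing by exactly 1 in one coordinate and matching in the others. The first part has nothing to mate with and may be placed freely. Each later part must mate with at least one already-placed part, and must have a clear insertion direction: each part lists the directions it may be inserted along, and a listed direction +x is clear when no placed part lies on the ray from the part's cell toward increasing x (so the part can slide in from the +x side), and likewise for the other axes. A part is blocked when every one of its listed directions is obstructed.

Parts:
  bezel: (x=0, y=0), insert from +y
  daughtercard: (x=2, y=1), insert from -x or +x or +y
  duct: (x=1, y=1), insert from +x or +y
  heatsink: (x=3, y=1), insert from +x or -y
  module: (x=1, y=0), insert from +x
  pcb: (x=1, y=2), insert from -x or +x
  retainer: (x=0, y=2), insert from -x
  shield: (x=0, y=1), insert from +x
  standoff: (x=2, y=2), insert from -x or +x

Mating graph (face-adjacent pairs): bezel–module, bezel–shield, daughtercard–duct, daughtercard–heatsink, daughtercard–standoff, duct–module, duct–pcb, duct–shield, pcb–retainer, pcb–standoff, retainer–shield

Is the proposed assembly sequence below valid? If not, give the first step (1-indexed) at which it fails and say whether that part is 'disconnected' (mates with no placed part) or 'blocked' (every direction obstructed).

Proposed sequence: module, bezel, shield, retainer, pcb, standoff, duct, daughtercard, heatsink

1. module@(1, 0) [+x clear] — {module}
2. bezel@(0, 0) [+y clear] — {bezel, module}
3. shield@(0, 1) [+x clear] — {bezel, module, shield}
4. retainer@(0, 2) [-x clear] — {bezel, module, retainer, shield}
5. pcb@(1, 2) [+x clear] — {bezel, module, pcb, retainer, shield}
6. standoff@(2, 2) [+x clear] — {bezel, module, pcb, retainer, shield, standoff}
7. duct@(1, 1) [+x clear] — {bezel, duct, module, pcb, retainer, shield, standoff}
8. daughtercard@(2, 1) [+x clear] — {bezel, daughtercard, duct, module, pcb, retainer, shield, standoff}
9. heatsink@(3, 1) [+x clear] — {bezel, daughtercard, duct, heatsink, module, pcb, retainer, shield, standoff}

Valid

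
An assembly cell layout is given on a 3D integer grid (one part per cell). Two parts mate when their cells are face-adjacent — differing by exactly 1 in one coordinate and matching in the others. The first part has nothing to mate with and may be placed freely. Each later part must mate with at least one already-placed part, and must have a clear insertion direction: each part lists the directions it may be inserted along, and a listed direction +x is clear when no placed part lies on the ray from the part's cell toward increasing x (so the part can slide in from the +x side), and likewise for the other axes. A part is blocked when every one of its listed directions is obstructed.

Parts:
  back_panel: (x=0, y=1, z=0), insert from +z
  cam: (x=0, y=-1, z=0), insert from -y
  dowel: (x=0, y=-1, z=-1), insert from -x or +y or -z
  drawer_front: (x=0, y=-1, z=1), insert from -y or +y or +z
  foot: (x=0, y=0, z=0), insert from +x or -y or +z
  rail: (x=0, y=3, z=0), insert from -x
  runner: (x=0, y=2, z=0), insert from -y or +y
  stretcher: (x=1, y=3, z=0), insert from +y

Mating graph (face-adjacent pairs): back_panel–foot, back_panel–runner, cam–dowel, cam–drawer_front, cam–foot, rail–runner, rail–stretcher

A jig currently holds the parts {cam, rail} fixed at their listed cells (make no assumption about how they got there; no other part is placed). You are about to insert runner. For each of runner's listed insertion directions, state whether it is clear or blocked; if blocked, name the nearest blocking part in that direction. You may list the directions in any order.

-y: nearest on ray is cam@(0, -1, 0) ⇒ blocked
+y: nearest on ray is rail@(0, 3, 0) ⇒ blocked

+y: blocked by rail; -y: blocked by cam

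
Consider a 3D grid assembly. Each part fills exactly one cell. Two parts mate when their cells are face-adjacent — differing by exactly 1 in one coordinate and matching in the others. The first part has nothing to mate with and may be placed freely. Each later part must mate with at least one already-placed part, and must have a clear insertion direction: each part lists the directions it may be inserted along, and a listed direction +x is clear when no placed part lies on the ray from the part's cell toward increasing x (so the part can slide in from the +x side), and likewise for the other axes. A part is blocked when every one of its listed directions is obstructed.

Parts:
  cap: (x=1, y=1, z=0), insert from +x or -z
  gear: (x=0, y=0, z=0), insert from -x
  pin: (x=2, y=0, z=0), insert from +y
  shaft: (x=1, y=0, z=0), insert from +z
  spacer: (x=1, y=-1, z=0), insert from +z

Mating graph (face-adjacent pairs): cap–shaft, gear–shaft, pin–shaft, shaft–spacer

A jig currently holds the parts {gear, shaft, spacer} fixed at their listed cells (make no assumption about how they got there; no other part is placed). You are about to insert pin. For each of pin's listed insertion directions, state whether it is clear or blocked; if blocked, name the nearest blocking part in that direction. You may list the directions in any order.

+y: clear

+y: ray from pin(2, 0, 0) has no placed part ⇒ clear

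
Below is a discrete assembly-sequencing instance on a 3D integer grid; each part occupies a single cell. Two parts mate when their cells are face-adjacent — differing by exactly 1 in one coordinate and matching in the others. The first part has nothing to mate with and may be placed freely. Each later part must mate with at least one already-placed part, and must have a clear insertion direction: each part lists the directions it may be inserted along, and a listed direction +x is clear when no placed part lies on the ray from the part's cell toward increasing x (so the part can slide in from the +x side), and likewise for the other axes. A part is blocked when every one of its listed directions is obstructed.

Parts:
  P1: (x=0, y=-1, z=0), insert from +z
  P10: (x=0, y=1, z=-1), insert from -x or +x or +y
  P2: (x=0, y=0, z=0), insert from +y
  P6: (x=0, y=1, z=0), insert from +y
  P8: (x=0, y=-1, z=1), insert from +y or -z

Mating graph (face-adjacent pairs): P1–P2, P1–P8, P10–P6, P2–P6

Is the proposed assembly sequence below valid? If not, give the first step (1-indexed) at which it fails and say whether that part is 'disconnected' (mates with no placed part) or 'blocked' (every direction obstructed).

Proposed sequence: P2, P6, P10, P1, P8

Valid

1. P2@(0, 0, 0) [+y clear] — {P2}
2. P6@(0, 1, 0) [+y clear] — {P2, P6}
3. P10@(0, 1, -1) [-x clear] — {P10, P2, P6}
4. P1@(0, -1, 0) [+z clear] — {P1, P10, P2, P6}
5. P8@(0, -1, 1) [+y clear] — {P1, P10, P2, P6, P8}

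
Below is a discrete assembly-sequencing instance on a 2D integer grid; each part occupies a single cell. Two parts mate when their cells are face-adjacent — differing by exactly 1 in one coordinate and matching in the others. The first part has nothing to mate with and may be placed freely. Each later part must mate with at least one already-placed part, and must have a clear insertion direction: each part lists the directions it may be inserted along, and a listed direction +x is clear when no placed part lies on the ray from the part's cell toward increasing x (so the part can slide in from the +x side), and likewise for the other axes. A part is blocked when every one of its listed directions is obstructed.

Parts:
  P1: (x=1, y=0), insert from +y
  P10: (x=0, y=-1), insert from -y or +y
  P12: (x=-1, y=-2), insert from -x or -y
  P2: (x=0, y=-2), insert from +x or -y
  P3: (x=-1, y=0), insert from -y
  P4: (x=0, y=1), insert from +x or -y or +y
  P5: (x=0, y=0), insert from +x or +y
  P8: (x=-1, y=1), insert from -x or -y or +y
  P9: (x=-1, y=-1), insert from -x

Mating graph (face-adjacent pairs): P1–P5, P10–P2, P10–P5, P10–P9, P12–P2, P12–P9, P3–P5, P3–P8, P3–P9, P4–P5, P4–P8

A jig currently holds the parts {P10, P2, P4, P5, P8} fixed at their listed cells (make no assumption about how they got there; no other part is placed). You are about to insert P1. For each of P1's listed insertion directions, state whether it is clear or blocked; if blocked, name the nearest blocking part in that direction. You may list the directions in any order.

+y: clear

+y: ray from P1(1, 0) has no placed part ⇒ clear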